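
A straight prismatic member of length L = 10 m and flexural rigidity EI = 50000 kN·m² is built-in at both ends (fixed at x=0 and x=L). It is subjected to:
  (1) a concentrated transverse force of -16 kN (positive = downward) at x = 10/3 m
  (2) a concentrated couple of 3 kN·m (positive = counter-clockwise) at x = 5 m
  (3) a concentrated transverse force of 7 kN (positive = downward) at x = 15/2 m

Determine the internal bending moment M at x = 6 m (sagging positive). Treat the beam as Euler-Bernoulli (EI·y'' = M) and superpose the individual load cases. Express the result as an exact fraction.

Load 1 — point force P=-16 kN at a=10/3 m (b=L-a=20/3):
  M_1 = Pa²(a+3b)(L-x)/L³ - Pa²b/L²  [x>a] = (-16)·(10/3)²·((10/3)+3·(20/3))·(10-6)/10³ - (-16)·(10/3)²·(20/3)/10² = -128/27 kN·m
Load 2 — applied couple M₀=3 kN·m at a=5 m (b=L-a=5):
  M_2 = R_Ax - M_A - M₀  [x>a] with R_A=9/20, M_A=3/4 = (9/20)·6 - (3/4) - 3 = -21/20 kN·m
Load 3 — point force P=7 kN at a=15/2 m (b=L-a=5/2):
  M_3 = Pb²(3a+b)x/L³ - Pab²/L²  [x≤a] = 7·(5/2)²·(3·(15/2)+(5/2))·6/10³ - 7·(15/2)·(5/2)²/10² = 105/32 kN·m
Superposition: M = Σ M_i = -10841/4320 kN·m ≈ -2.509491 kN·m

M(6) = -10841/4320 kN·m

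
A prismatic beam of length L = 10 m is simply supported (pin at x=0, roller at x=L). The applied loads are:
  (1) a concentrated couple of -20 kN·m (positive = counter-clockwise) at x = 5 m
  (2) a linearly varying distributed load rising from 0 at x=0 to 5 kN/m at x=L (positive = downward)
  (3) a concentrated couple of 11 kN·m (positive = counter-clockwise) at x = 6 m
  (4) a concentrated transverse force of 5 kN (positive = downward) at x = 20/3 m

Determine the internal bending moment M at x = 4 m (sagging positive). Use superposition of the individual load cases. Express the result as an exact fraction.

Load 1 — applied couple M₀=-20 kN·m at a=5 m (b=L-a=5):
  M_1 = M₀x/L  [x≤a] = (-20)·4/10 = -8 kN·m
Load 2 — triangular load w₀=5 kN/m (0→w₀ over full span):
  M_2 = w₀Lx/6 - w₀x³/(6L) = 5·10·4/6 - 5·4³/(6·10) = 28 kN·m
Load 3 — applied couple M₀=11 kN·m at a=6 m (b=L-a=4):
  M_3 = M₀x/L  [x≤a] = 11·4/10 = 22/5 kN·m
Load 4 — point force P=5 kN at a=20/3 m (b=L-a=10/3):
  M_4 = Pbx/L  [x≤a] = 5·(10/3)·4/10 = 20/3 kN·m
Superposition: M = Σ M_i = 466/15 kN·m ≈ 31.066667 kN·m

M(4) = 466/15 kN·m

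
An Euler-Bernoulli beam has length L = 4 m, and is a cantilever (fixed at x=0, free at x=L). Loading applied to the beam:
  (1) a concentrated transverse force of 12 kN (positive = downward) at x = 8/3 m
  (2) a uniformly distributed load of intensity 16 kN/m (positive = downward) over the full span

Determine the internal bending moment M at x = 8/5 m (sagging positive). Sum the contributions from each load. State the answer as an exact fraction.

Load 1 — point force P=12 kN at a=8/3 m (b=L-a=4/3):
  M_1 = -P(a-x)  [x≤a] = -12·((8/3)-(8/5)) = -64/5 kN·m
Load 2 — uniform load w=16 kN/m over full span:
  M_2 = -w(L-x)²/2 = -16·(4-(8/5))²/2 = -1152/25 kN·m
Superposition: M = Σ M_i = -1472/25 kN·m ≈ -58.880000 kN·m

M(8/5) = -1472/25 kN·m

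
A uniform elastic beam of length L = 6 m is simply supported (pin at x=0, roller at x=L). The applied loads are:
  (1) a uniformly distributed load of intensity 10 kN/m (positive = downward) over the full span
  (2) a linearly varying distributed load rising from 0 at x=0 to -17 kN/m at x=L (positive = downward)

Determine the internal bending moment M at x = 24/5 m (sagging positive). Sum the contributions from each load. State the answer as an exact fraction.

Load 1 — uniform load w=10 kN/m over full span:
  M_1 = wx(L-x)/2 = 10·(24/5)·(6-(24/5))/2 = 144/5 kN·m
Load 2 — triangular load w₀=-17 kN/m (0→w₀ over full span):
  M_2 = w₀Lx/6 - w₀x³/(6L) = (-17)·6·(24/5)/6 - (-17)·(24/5)³/(6·6) = -3672/125 kN·m
Superposition: M = Σ M_i = -72/125 kN·m ≈ -0.576000 kN·m

M(24/5) = -72/125 kN·m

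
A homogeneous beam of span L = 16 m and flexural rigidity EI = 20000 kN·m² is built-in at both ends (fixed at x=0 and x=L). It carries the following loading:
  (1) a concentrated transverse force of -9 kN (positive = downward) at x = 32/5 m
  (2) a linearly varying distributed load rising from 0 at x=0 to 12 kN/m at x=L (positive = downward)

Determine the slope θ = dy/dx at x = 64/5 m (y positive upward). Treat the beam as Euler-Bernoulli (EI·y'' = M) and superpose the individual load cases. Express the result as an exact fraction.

θ(64/5) = 17744/1953125 rad

Load 1 — point force P=-9 kN at a=32/5 m (b=L-a=48/5):
  θ_1 = Pa²(L-x)(2bL-(3b+a)(L-x))/(2L³EI)  [x>a] = (-9)·(32/5)²·(16-(64/5))·(2·(48/5)·16-(3·(48/5)+(32/5))·(16-(64/5)))/(2·16³·20000) = -2736/1953125 rad
Load 2 — triangular load w₀=12 kN/m (0→w₀ over full span):
  θ_2 = -w₀(2x(L-x)(L-2x)(x+2L)+x²(L-x)²)/(120LEI) = -12·(2·(64/5)·(16-(64/5))·(16-2·(64/5))·((64/5)+2·16)+(64/5)²·(16-(64/5))²)/(120·16·20000) = 4096/390625 rad
Superposition: θ = Σ θ_i = 17744/1953125 rad ≈ 0.009085 rad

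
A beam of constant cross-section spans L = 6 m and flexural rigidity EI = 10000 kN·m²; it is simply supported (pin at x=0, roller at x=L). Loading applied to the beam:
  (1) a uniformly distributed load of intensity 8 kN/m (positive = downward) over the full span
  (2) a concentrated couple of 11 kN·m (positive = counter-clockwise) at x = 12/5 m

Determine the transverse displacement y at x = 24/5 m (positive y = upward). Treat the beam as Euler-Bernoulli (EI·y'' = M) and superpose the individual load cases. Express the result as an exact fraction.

Load 1 — uniform load w=8 kN/m over full span:
  y_1 = -wx(L³-2Lx²+x³)/(24EI) = -8·(24/5)·(6³-2·6·(24/5)²+(24/5)³)/(24·10000) = -3132/390625 m
Load 2 — applied couple M₀=11 kN·m at a=12/5 m (b=L-a=18/5):
  y_2 = (M₀x³/(6L)-M₀(x-a)²/2+C₁x)/EI  [x>a] with C₁=M₀(3b²-L²)/(6L)=22/25 = (11·(24/5)³/(6·6)-11·((24/5)-(12/5))²/2+(22/25)·(24/5))/10000 = 99/156250 m
Superposition: y = Σ y_i = -5769/781250 m ≈ -0.007384 m

y(24/5) = -5769/781250 m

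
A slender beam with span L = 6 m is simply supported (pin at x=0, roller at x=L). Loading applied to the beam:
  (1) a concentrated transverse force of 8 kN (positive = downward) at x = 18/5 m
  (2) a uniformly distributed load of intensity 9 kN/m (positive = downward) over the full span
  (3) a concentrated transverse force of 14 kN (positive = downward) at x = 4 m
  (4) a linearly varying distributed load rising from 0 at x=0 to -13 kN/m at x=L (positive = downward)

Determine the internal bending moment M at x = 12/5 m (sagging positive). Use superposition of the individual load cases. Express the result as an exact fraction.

Load 1 — point force P=8 kN at a=18/5 m (b=L-a=12/5):
  M_1 = Pbx/L  [x≤a] = 8·(12/5)·(12/5)/6 = 192/25 kN·m
Load 2 — uniform load w=9 kN/m over full span:
  M_2 = wx(L-x)/2 = 9·(12/5)·(6-(12/5))/2 = 972/25 kN·m
Load 3 — point force P=14 kN at a=4 m (b=L-a=2):
  M_3 = Pbx/L  [x≤a] = 14·2·(12/5)/6 = 56/5 kN·m
Load 4 — triangular load w₀=-13 kN/m (0→w₀ over full span):
  M_4 = w₀Lx/6 - w₀x³/(6L) = (-13)·6·(12/5)/6 - (-13)·(12/5)³/(6·6) = -3276/125 kN·m
Superposition: M = Σ M_i = 3944/125 kN·m ≈ 31.552000 kN·m

M(12/5) = 3944/125 kN·m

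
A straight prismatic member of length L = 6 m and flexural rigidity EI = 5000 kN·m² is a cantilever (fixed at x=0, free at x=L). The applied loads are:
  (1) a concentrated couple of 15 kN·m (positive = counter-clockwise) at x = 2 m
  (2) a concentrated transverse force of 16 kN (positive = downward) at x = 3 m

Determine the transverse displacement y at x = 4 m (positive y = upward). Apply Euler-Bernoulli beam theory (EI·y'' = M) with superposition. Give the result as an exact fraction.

Load 1 — applied couple M₀=15 kN·m at a=2 m (b=L-a=4):
  y_1 = M₀a(2x-a)/(2EI)  [x>a] = 15·2·(2·4-2)/(2·5000) = 9/500 m
Load 2 — point force P=16 kN at a=3 m (b=L-a=3):
  y_2 = -Pa²(3x-a)/(6EI)  [x>a] = -16·3²·(3·4-3)/(6·5000) = -27/625 m
Superposition: y = Σ y_i = -63/2500 m ≈ -0.025200 m

y(4) = -63/2500 m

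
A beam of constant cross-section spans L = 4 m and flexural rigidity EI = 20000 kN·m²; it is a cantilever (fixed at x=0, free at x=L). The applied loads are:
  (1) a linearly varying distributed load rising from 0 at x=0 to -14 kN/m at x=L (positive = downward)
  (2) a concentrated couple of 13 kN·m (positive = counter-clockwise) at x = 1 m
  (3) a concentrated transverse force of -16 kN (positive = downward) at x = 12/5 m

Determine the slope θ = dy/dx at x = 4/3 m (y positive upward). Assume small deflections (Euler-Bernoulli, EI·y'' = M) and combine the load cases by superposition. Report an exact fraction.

θ(4/3) = 152003/24300000 rad

Load 1 — triangular load w₀=-14 kN/m (0→w₀ over full span):
  θ_1 = (w₀Lx²/4-w₀L²x/3-w₀x⁴/(24L))/EI = ((-14)·4·(4/3)²/4-(-14)·4²·(4/3)/3-(-14)·(4/3)⁴/(24·4))/20000 = 1141/303750 rad
Load 2 — applied couple M₀=13 kN·m at a=1 m (b=L-a=3):
  θ_2 = M₀a/EI  [x>a] = 13·1/20000 = 13/20000 rad
Load 3 — point force P=-16 kN at a=12/5 m (b=L-a=8/5):
  θ_3 = -Px(2a-x)/(2EI)  [x≤a] = -(-16)·(4/3)·(2·(12/5)-(4/3))/(2·20000) = 52/28125 rad
Superposition: θ = Σ θ_i = 152003/24300000 rad ≈ 0.006255 rad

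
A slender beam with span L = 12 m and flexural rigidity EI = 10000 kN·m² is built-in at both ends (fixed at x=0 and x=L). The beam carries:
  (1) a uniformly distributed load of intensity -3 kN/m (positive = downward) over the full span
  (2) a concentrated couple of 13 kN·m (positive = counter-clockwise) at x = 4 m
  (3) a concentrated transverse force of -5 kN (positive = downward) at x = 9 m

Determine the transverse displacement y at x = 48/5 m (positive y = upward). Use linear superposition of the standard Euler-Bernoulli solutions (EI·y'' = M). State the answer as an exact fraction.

Load 1 — uniform load w=-3 kN/m over full span:
  y_1 = -wx²(L-x)²/(24EI) = -(-3)·(48/5)²·(12-(48/5))²/(24·10000) = 2592/390625 m
Load 2 — applied couple M₀=13 kN·m at a=4 m (b=L-a=8):
  y_2 = (R_Ax³/6 - M_Ax²/2 - M₀(x-a)²/2)/EI  [x>a] with R_A=13/9, M_A=0 = ((13/9)·(48/5)³/6 - 0·(48/5)²/2 - 13·((48/5)-4)²/2)/10000 = 143/156250 m
Load 3 — point force P=-5 kN at a=9 m (b=L-a=3):
  y_3 = -Pa²(L-x)²(3bL-(3b+a)(L-x))/(6L³EI)  [x>a] = -(-5)·9²·(12-(48/5))²·(3·3·12-(3·3+9)·(12-(48/5)))/(6·12³·10000) = 729/500000 m
Superposition: y = Σ y_i = 112609/12500000 m ≈ 0.009009 m

y(48/5) = 112609/12500000 m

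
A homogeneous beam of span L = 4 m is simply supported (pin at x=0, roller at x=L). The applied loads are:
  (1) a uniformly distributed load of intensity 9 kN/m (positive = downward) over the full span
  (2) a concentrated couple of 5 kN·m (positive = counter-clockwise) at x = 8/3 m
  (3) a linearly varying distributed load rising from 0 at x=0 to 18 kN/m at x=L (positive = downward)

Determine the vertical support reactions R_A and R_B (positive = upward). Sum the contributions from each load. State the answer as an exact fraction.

R_A = 125/4 kN, R_B = 163/4 kN

Load 1 — uniform load w=9 kN/m over full span:
  R_A = wL/2 = 9·4/2 = 18 kN
  R_B = wL/2 = 9·4/2 = 18 kN
Load 2 — applied couple M₀=5 kN·m at a=8/3 m (b=L-a=4/3):
  R_A = M₀/L = 5/4 kN
  R_B = -M₀/L = -5/4 kN
Load 3 — triangular load w₀=18 kN/m (0→w₀ over full span):
  R_A = w₀L/6 = 18·4/6 = 12 kN
  R_B = w₀L/3 = 18·4/3 = 24 kN
Superposition: R_A = 125/4 kN, R_B = 163/4 kN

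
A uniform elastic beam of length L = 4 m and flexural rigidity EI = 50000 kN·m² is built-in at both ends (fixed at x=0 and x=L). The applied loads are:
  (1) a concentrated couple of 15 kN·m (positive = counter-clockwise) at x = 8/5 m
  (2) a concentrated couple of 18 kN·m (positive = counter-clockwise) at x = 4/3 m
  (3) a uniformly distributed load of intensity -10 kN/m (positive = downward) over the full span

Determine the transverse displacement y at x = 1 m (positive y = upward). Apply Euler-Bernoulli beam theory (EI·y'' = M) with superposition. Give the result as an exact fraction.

y(1) = 19/200000 m

Load 1 — applied couple M₀=15 kN·m at a=8/5 m (b=L-a=12/5):
  y_1 = (R_Ax³/6 - M_Ax²/2)/EI  [x≤a] with R_A=27/5, M_A=9/5 = ((27/5)·1³/6 - (9/5)·1²/2)/50000 = 0 m
Load 2 — applied couple M₀=18 kN·m at a=4/3 m (b=L-a=8/3):
  y_2 = (R_Ax³/6 - M_Ax²/2)/EI  [x≤a] with R_A=6, M_A=0 = (6·1³/6 - 0·1²/2)/50000 = 1/50000 m
Load 3 — uniform load w=-10 kN/m over full span:
  y_3 = -wx²(L-x)²/(24EI) = -(-10)·1²·(4-1)²/(24·50000) = 3/40000 m
Superposition: y = Σ y_i = 19/200000 m ≈ 0.000095 m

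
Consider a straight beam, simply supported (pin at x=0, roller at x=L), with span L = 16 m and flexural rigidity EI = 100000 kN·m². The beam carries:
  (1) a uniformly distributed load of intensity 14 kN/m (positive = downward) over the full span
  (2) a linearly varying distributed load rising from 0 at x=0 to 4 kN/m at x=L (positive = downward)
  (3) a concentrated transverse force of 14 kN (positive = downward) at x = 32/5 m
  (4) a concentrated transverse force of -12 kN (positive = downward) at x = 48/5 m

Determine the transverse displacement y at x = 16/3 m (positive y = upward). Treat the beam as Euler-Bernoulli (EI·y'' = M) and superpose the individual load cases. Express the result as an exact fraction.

Load 1 — uniform load w=14 kN/m over full span:
  y_1 = -wx(L³-2Lx²+x³)/(24EI) = -14·(16/3)·(16³-2·16·(16/3)²+(16/3)³)/(24·100000) = -78848/759375 m
Load 2 — triangular load w₀=4 kN/m (0→w₀ over full span):
  y_2 = -w₀x(7L⁴-10L²x²+3x⁴)/(360LEI) = -4·(16/3)·(7·16⁴-10·16²·(16/3)²+3·(16/3)⁴)/(360·16·100000) = -32768/2278125 m
Load 3 — point force P=14 kN at a=32/5 m (b=L-a=48/5):
  y_3 = -Pbx(L²-b²-x²)/(6LEI)  [x≤a] = -14·(48/5)·(16/3)·(16²-(48/5)²-(16/3)²)/(6·16·100000) = -106624/10546875 m
Load 4 — point force P=-12 kN at a=48/5 m (b=L-a=32/5):
  y_4 = -Pbx(L²-b²-x²)/(6LEI)  [x≤a] = -(-12)·(32/5)·(16/3)·(16²-(32/5)²-(16/3)²)/(6·16·100000) = 83968/10546875 m
Superposition: y = Σ y_i = -34275712/284765625 m ≈ -0.120365 m

y(16/3) = -34275712/284765625 m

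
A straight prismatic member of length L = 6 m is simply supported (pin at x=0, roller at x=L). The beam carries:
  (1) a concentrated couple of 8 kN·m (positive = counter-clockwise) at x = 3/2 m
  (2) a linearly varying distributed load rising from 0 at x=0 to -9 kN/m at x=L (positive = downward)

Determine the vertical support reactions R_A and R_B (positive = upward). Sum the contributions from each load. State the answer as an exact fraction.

R_A = -23/3 kN, R_B = -58/3 kN

Load 1 — applied couple M₀=8 kN·m at a=3/2 m (b=L-a=9/2):
  R_A = M₀/L = 8/6 = 4/3 kN
  R_B = -M₀/L = -8/6 = -4/3 kN
Load 2 — triangular load w₀=-9 kN/m (0→w₀ over full span):
  R_A = w₀L/6 = (-9)·6/6 = -9 kN
  R_B = w₀L/3 = (-9)·6/3 = -18 kN
Superposition: R_A = -23/3 kN, R_B = -58/3 kN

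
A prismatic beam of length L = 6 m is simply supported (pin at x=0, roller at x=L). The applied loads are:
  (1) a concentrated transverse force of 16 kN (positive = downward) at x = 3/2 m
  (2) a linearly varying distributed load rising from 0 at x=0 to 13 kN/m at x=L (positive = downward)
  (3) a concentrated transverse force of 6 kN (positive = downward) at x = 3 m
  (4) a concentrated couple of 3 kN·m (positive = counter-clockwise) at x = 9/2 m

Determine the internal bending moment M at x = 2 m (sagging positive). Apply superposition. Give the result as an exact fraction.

Load 1 — point force P=16 kN at a=3/2 m (b=L-a=9/2):
  M_1 = Pa(L-x)/L  [x>a] = 16·(3/2)·(6-2)/6 = 16 kN·m
Load 2 — triangular load w₀=13 kN/m (0→w₀ over full span):
  M_2 = w₀Lx/6 - w₀x³/(6L) = 13·6·2/6 - 13·2³/(6·6) = 208/9 kN·m
Load 3 — point force P=6 kN at a=3 m (b=L-a=3):
  M_3 = Pbx/L  [x≤a] = 6·3·2/6 = 6 kN·m
Load 4 — applied couple M₀=3 kN·m at a=9/2 m (b=L-a=3/2):
  M_4 = M₀x/L  [x≤a] = 3·2/6 = 1 kN·m
Superposition: M = Σ M_i = 415/9 kN·m ≈ 46.111111 kN·m

M(2) = 415/9 kN·m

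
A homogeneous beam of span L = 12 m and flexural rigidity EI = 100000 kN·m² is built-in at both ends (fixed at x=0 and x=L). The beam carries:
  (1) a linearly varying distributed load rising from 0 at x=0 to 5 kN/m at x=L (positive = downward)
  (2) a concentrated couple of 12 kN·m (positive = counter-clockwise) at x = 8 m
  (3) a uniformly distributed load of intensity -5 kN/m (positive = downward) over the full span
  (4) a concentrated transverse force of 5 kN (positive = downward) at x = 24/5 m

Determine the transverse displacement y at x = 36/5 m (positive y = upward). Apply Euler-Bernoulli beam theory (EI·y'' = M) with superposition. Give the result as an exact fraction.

y(36/5) = 6327/9765625 m

Load 1 — triangular load w₀=5 kN/m (0→w₀ over full span):
  y_1 = -w₀x²(L-x)²(x+2L)/(120LEI) = -5·(36/5)²·(12-(36/5))²·((36/5)+2·12)/(120·12·100000) = -12636/9765625 m
Load 2 — applied couple M₀=12 kN·m at a=8 m (b=L-a=4):
  y_2 = (R_Ax³/6 - M_Ax²/2)/EI  [x≤a] with R_A=4/3, M_A=4 = ((4/3)·(36/5)³/6 - 4·(36/5)²/2)/100000 = -81/390625 m
Load 3 — uniform load w=-5 kN/m over full span:
  y_3 = -wx²(L-x)²/(24EI) = -(-5)·(36/5)²·(12-(36/5))²/(24·100000) = 972/390625 m
Load 4 — point force P=5 kN at a=24/5 m (b=L-a=36/5):
  y_4 = -Pa²(L-x)²(3bL-(3b+a)(L-x))/(6L³EI)  [x>a] = -5·(24/5)²·(12-(36/5))²·(3·(36/5)·12-(3·(36/5)+(24/5))·(12-(36/5)))/(6·12³·100000) = -3312/9765625 m
Superposition: y = Σ y_i = 6327/9765625 m ≈ 0.000648 m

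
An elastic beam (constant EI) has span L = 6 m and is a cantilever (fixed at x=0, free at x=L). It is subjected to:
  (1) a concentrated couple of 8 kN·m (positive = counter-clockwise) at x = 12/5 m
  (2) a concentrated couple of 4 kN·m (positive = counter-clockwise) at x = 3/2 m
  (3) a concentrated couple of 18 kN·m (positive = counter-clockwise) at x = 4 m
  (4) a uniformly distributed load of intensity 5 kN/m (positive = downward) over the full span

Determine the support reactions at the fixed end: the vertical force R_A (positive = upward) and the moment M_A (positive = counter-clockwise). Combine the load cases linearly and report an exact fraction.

R_A = 30 kN, M_A = 60 kN·m

Load 1 — applied couple M₀=8 kN·m at a=12/5 m (b=L-a=18/5):
  R_A = 0 kN
  M_A = -M₀ = -8 kN·m
Load 2 — applied couple M₀=4 kN·m at a=3/2 m (b=L-a=9/2):
  R_A = 0 kN
  M_A = -M₀ = -4 kN·m
Load 3 — applied couple M₀=18 kN·m at a=4 m (b=L-a=2):
  R_A = 0 kN
  M_A = -M₀ = -18 kN·m
Load 4 — uniform load w=5 kN/m over full span:
  R_A = wL = 5·6 = 30 kN
  M_A = wL²/2 = 5·6²/2 = 90 kN·m
Superposition: R_A = 30 kN, M_A = 60 kN·m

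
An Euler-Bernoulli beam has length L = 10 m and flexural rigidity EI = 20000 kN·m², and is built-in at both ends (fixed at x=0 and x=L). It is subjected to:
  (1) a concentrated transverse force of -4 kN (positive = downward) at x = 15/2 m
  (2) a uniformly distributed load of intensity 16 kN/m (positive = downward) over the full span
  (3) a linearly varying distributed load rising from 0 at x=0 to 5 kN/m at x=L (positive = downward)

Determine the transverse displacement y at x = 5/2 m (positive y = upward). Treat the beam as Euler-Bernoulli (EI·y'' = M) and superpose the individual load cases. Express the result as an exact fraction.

Load 1 — point force P=-4 kN at a=15/2 m (b=L-a=5/2):
  y_1 = -Pb²x²(3aL-(3a+b)x)/(6L³EI)  [x≤a] = -(-4)·(5/2)²·(5/2)²·(3·(15/2)·10-(3·(15/2)+(5/2))·(5/2))/(6·10³·20000) = 13/61440 m
Load 2 — uniform load w=16 kN/m over full span:
  y_2 = -wx²(L-x)²/(24EI) = -16·(5/2)²·(10-(5/2))²/(24·20000) = -3/256 m
Load 3 — triangular load w₀=5 kN/m (0→w₀ over full span):
  y_3 = -w₀x²(L-x)²(x+2L)/(120LEI) = -5·(5/2)²·(10-(5/2))²·((5/2)+2·10)/(120·10·20000) = -27/16384 m
Superposition: y = Σ y_i = -3233/245760 m ≈ -0.013155 m

y(5/2) = -3233/245760 m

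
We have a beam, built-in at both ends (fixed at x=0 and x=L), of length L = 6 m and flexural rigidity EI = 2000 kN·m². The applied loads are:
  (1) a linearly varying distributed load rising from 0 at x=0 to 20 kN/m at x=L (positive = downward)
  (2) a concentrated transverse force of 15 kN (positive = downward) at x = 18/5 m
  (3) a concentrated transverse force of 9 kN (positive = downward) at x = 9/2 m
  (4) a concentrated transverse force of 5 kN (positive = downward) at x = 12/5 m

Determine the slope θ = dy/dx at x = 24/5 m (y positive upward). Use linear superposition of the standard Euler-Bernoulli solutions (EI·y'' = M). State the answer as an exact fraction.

Load 1 — triangular load w₀=20 kN/m (0→w₀ over full span):
  θ_1 = -w₀(2x(L-x)(L-2x)(x+2L)+x²(L-x)²)/(120LEI) = -20·(2·(24/5)·(6-(24/5))·(6-2·(24/5))·((24/5)+2·6)+(24/5)²·(6-(24/5))²)/(120·6·2000) = 144/15625 rad
Load 2 — point force P=15 kN at a=18/5 m (b=L-a=12/5):
  θ_2 = Pa²(L-x)(2bL-(3b+a)(L-x))/(2L³EI)  [x>a] = 15·(18/5)²·(6-(24/5))·(2·(12/5)·6-(3·(12/5)+(18/5))·(6-(24/5)))/(2·6³·2000) = 2673/625000 rad
Load 3 — point force P=9 kN at a=9/2 m (b=L-a=3/2):
  θ_3 = Pa²(L-x)(2bL-(3b+a)(L-x))/(2L³EI)  [x>a] = 9·(9/2)²·(6-(24/5))·(2·(3/2)·6-(3·(3/2)+(9/2))·(6-(24/5)))/(2·6³·2000) = 729/400000 rad
Load 4 — point force P=5 kN at a=12/5 m (b=L-a=18/5):
  θ_4 = Pa²(L-x)(2bL-(3b+a)(L-x))/(2L³EI)  [x>a] = 5·(12/5)²·(6-(24/5))·(2·(18/5)·6-(3·(18/5)+(12/5))·(6-(24/5)))/(2·6³·2000) = 171/156250 rad
Superposition: θ = Σ θ_i = 164097/10000000 rad ≈ 0.016410 rad

θ(24/5) = 164097/10000000 rad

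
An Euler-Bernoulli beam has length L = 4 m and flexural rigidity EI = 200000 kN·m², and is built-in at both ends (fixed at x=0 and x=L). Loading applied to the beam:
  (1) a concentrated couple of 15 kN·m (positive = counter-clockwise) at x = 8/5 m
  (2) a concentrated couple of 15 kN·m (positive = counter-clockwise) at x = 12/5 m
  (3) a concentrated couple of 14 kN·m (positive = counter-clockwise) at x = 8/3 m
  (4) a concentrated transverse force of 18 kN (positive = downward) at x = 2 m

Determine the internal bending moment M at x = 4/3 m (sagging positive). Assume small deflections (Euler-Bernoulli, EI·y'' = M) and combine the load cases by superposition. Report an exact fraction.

Load 1 — applied couple M₀=15 kN·m at a=8/5 m (b=L-a=12/5):
  M_1 = R_Ax - M_A  [x≤a] with R_A=27/5, M_A=9/5 = (27/5)·(4/3) - (9/5) = 27/5 kN·m
Load 2 — applied couple M₀=15 kN·m at a=12/5 m (b=L-a=8/5):
  M_2 = R_Ax - M_A  [x≤a] with R_A=27/5, M_A=24/5 = (27/5)·(4/3) - (24/5) = 12/5 kN·m
Load 3 — applied couple M₀=14 kN·m at a=8/3 m (b=L-a=4/3):
  M_3 = R_Ax - M_A  [x≤a] with R_A=14/3, M_A=14/3 = (14/3)·(4/3) - (14/3) = 14/9 kN·m
Load 4 — point force P=18 kN at a=2 m (b=L-a=2):
  M_4 = Pb²(3a+b)x/L³ - Pab²/L²  [x≤a] = 18·2²·(3·2+2)·(4/3)/4³ - 18·2·2²/4² = 3 kN·m
Superposition: M = Σ M_i = 556/45 kN·m ≈ 12.355556 kN·m

M(4/3) = 556/45 kN·m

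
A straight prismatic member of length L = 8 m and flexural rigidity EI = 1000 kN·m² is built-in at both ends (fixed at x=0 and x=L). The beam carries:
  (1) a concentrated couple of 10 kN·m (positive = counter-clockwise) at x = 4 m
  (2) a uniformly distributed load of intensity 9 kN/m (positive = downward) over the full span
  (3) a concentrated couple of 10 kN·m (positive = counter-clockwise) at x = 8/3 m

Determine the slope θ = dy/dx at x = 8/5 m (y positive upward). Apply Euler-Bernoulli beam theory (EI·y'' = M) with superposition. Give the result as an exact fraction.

θ(8/5) = -1703/46875 rad

Load 1 — applied couple M₀=10 kN·m at a=4 m (b=L-a=4):
  θ_1 = (R_Ax²/2 - M_Ax)/EI  [x≤a] with R_A=15/8, M_A=5/2 = ((15/8)·(8/5)²/2 - (5/2)·(8/5))/1000 = -1/625 rad
Load 2 — uniform load w=9 kN/m over full span:
  θ_2 = -wx(L-x)(L-2x)/(12EI) = -9·(8/5)·(8-(8/5))·(8-2·(8/5))/(12·1000) = -576/15625 rad
Load 3 — applied couple M₀=10 kN·m at a=8/3 m (b=L-a=16/3):
  θ_3 = (R_Ax²/2 - M_Ax)/EI  [x≤a] with R_A=5/3, M_A=0 = ((5/3)·(8/5)²/2 - 0·(8/5))/1000 = 4/1875 rad
Superposition: θ = Σ θ_i = -1703/46875 rad ≈ -0.036331 rad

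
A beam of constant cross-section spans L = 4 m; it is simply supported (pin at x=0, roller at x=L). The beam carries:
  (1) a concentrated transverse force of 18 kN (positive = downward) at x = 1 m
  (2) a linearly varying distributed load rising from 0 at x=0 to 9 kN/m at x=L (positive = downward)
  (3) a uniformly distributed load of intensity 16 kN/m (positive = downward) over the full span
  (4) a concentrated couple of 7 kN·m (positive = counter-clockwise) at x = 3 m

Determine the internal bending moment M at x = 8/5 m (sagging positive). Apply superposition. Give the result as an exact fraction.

M(8/5) = 6548/125 kN·m

Load 1 — point force P=18 kN at a=1 m (b=L-a=3):
  M_1 = Pa(L-x)/L  [x>a] = 18·1·(4-(8/5))/4 = 54/5 kN·m
Load 2 — triangular load w₀=9 kN/m (0→w₀ over full span):
  M_2 = w₀Lx/6 - w₀x³/(6L) = 9·4·(8/5)/6 - 9·(8/5)³/(6·4) = 1008/125 kN·m
Load 3 — uniform load w=16 kN/m over full span:
  M_3 = wx(L-x)/2 = 16·(8/5)·(4-(8/5))/2 = 768/25 kN·m
Load 4 — applied couple M₀=7 kN·m at a=3 m (b=L-a=1):
  M_4 = M₀x/L  [x≤a] = 7·(8/5)/4 = 14/5 kN·m
Superposition: M = Σ M_i = 6548/125 kN·m ≈ 52.384000 kN·m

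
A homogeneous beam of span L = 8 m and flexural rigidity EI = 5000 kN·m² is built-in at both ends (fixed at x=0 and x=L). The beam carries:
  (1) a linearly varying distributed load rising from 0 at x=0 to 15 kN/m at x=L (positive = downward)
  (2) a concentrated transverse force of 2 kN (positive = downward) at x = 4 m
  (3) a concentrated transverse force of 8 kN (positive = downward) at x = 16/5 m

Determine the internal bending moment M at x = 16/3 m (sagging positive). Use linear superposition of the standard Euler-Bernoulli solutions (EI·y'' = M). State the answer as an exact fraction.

Load 1 — triangular load w₀=15 kN/m (0→w₀ over full span):
  M_1 = 3w₀Lx/20 - w₀L²/30 - w₀x³/(6L) = 3·15·8·(16/3)/20 - 15·8²/30 - 15·(16/3)³/(6·8) = 448/27 kN·m
Load 2 — point force P=2 kN at a=4 m (b=L-a=4):
  M_2 = Pa²(a+3b)(L-x)/L³ - Pa²b/L²  [x>a] = 2·4²·(4+3·4)·(8-(16/3))/8³ - 2·4²·4/8² = 2/3 kN·m
Load 3 — point force P=8 kN at a=16/5 m (b=L-a=24/5):
  M_3 = Pa²(a+3b)(L-x)/L³ - Pa²b/L²  [x>a] = 8·(16/5)²·((16/5)+3·(24/5))·(8-(16/3))/8³ - 8·(16/5)²·(24/5)/8² = 512/375 kN·m
Superposition: M = Σ M_i = 62858/3375 kN·m ≈ 18.624593 kN·m

M(16/3) = 62858/3375 kN·m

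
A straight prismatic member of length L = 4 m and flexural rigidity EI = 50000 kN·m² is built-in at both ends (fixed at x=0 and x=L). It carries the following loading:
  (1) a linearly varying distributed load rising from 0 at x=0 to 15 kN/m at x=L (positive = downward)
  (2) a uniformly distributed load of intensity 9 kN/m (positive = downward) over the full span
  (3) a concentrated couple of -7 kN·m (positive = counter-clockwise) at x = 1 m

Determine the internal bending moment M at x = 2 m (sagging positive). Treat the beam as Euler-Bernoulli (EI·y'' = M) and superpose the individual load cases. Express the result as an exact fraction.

Load 1 — triangular load w₀=15 kN/m (0→w₀ over full span):
  M_1 = 3w₀Lx/20 - w₀L²/30 - w₀x³/(6L) = 3·15·4·2/20 - 15·4²/30 - 15·2³/(6·4) = 5 kN·m
Load 2 — uniform load w=9 kN/m over full span:
  M_2 = wLx/2 - wL²/12 - wx²/2 = 9·4·2/2 - 9·4²/12 - 9·2²/2 = 6 kN·m
Load 3 — applied couple M₀=-7 kN·m at a=1 m (b=L-a=3):
  M_3 = R_Ax - M_A - M₀  [x>a] with R_A=-63/32, M_A=21/16 = (-63/32)·2 - (21/16) - (-7) = 7/4 kN·m
Superposition: M = Σ M_i = 51/4 kN·m ≈ 12.750000 kN·m

M(2) = 51/4 kN·m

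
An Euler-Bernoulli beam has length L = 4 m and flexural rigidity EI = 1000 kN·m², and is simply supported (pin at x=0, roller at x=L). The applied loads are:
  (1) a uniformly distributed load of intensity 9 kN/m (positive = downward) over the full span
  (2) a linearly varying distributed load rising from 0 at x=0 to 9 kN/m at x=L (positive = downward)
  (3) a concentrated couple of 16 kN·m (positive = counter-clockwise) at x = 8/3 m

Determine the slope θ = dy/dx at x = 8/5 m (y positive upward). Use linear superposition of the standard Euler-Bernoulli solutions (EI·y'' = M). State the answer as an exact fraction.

θ(8/5) = -9302/703125 rad

Load 1 — uniform load w=9 kN/m over full span:
  θ_1 = -w(L³-6Lx²+4x³)/(24EI) = -9·(4³-6·4·(8/5)²+4·(8/5)³)/(24·1000) = -111/15625 rad
Load 2 — triangular load w₀=9 kN/m (0→w₀ over full span):
  θ_2 = -w₀(7L⁴-30L²x²+15x⁴)/(360LEI) = -9·(7·4⁴-30·4²·(8/5)²+15·(8/5)⁴)/(360·4·1000) = -323/78125 rad
Load 3 — applied couple M₀=16 kN·m at a=8/3 m (b=L-a=4/3):
  θ_3 = (M₀x²/(2L)+C₁)/EI  [x≤a] with C₁=M₀(3b²-L²)/(6L)=-64/9 = (16·(8/5)²/(2·4)+(-64/9))/1000 = -56/28125 rad
Superposition: θ = Σ θ_i = -9302/703125 rad ≈ -0.013230 rad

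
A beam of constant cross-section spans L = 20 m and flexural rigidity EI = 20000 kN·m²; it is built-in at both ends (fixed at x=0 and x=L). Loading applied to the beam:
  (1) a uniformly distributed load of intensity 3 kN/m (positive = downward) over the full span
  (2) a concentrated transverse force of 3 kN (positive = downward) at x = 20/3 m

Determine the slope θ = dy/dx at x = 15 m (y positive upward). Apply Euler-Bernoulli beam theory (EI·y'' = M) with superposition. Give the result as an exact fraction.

θ(15) = 1/100 rad

Load 1 — uniform load w=3 kN/m over full span:
  θ_1 = -wx(L-x)(L-2x)/(12EI) = -3·15·(20-15)·(20-2·15)/(12·20000) = 3/320 rad
Load 2 — point force P=3 kN at a=20/3 m (b=L-a=40/3):
  θ_2 = Pa²(L-x)(2bL-(3b+a)(L-x))/(2L³EI)  [x>a] = 3·(20/3)²·(20-15)·(2·(40/3)·20-(3·(40/3)+(20/3))·(20-15))/(2·20³·20000) = 1/1600 rad
Superposition: θ = Σ θ_i = 1/100 rad ≈ 0.010000 rad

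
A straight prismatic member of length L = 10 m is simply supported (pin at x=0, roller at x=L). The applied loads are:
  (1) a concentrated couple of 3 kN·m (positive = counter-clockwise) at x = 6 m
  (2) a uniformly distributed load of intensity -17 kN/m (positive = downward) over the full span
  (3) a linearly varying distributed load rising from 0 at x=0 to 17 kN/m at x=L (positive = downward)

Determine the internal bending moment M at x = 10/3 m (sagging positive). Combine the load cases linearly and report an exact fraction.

M(10/3) = -8419/81 kN·m

Load 1 — applied couple M₀=3 kN·m at a=6 m (b=L-a=4):
  M_1 = M₀x/L  [x≤a] = 3·(10/3)/10 = 1 kN·m
Load 2 — uniform load w=-17 kN/m over full span:
  M_2 = wx(L-x)/2 = (-17)·(10/3)·(10-(10/3))/2 = -1700/9 kN·m
Load 3 — triangular load w₀=17 kN/m (0→w₀ over full span):
  M_3 = w₀Lx/6 - w₀x³/(6L) = 17·10·(10/3)/6 - 17·(10/3)³/(6·10) = 6800/81 kN·m
Superposition: M = Σ M_i = -8419/81 kN·m ≈ -103.938272 kN·m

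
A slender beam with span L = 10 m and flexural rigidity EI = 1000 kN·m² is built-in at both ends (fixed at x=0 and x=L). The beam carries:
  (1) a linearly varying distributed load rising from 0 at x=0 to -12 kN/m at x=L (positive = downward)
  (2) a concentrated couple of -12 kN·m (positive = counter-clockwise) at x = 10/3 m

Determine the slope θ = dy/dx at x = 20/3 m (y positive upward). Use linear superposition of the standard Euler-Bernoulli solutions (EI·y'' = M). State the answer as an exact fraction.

θ(20/3) = -61/2025 rad

Load 1 — triangular load w₀=-12 kN/m (0→w₀ over full span):
  θ_1 = -w₀(2x(L-x)(L-2x)(x+2L)+x²(L-x)²)/(120LEI) = -(-12)·(2·(20/3)·(10-(20/3))·(10-2·(20/3))·((20/3)+2·10)+(20/3)²·(10-(20/3))²)/(120·10·1000) = -14/405 rad
Load 2 — applied couple M₀=-12 kN·m at a=10/3 m (b=L-a=20/3):
  θ_2 = (R_Ax²/2 - M_Ax - M₀(x-a))/EI  [x>a] with R_A=-8/5, M_A=0 = ((-8/5)·(20/3)²/2 - 0·(20/3) - (-12)·((20/3)-(10/3)))/1000 = 1/225 rad
Superposition: θ = Σ θ_i = -61/2025 rad ≈ -0.030123 rad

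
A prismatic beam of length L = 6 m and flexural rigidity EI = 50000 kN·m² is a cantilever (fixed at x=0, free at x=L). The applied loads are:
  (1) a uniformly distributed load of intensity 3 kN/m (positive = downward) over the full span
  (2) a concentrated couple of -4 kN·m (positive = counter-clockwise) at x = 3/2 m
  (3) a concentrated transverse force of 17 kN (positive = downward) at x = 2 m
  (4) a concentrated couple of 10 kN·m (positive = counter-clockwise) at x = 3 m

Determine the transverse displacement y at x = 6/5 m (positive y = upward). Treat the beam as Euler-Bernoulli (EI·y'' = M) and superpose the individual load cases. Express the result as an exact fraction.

Load 1 — uniform load w=3 kN/m over full span:
  y_1 = -wx²(x²-4Lx+6L²)/(24EI) = -3·(6/5)²·((6/5)²-4·6·(6/5)+6·6²)/(24·50000) = -10611/15625000 m
Load 2 — applied couple M₀=-4 kN·m at a=3/2 m (b=L-a=9/2):
  y_2 = M₀x²/(2EI)  [x≤a] = (-4)·(6/5)²/(2·50000) = -9/156250 m
Load 3 — point force P=17 kN at a=2 m (b=L-a=4):
  y_3 = -Px²(3a-x)/(6EI)  [x≤a] = -17·(6/5)²·(3·2-(6/5))/(6·50000) = -153/390625 m
Load 4 — applied couple M₀=10 kN·m at a=3 m (b=L-a=3):
  y_4 = M₀x²/(2EI)  [x≤a] = 10·(6/5)²/(2·50000) = 9/62500 m
Superposition: y = Σ y_i = -15381/15625000 m ≈ -0.000984 m

y(6/5) = -15381/15625000 m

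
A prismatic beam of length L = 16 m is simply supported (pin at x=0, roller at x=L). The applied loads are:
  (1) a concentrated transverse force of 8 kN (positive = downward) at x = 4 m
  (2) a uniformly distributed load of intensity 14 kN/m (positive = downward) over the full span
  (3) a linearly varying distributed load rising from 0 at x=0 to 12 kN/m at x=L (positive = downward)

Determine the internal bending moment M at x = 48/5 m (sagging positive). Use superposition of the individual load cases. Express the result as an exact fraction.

Load 1 — point force P=8 kN at a=4 m (b=L-a=12):
  M_1 = Pa(L-x)/L  [x>a] = 8·4·(16-(48/5))/16 = 64/5 kN·m
Load 2 — uniform load w=14 kN/m over full span:
  M_2 = wx(L-x)/2 = 14·(48/5)·(16-(48/5))/2 = 10752/25 kN·m
Load 3 — triangular load w₀=12 kN/m (0→w₀ over full span):
  M_3 = w₀Lx/6 - w₀x³/(6L) = 12·16·(48/5)/6 - 12·(48/5)³/(6·16) = 24576/125 kN·m
Superposition: M = Σ M_i = 79936/125 kN·m ≈ 639.488000 kN·m

M(48/5) = 79936/125 kN·m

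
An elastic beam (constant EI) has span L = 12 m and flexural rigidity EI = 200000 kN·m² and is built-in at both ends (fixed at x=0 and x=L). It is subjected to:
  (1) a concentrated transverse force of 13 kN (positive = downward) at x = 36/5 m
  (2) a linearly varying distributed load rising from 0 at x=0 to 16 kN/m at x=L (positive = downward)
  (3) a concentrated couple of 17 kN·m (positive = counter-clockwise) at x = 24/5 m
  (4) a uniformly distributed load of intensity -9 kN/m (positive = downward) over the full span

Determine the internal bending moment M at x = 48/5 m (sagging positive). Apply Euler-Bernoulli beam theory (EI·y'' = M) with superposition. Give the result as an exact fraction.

Load 1 — point force P=13 kN at a=36/5 m (b=L-a=24/5):
  M_1 = Pa²(a+3b)(L-x)/L³ - Pa²b/L²  [x>a] = 13·(36/5)²·((36/5)+3·(24/5))·(12-(48/5))/12³ - 13·(36/5)²·(24/5)/12² = -1404/625 kN·m
Load 2 — triangular load w₀=16 kN/m (0→w₀ over full span):
  M_2 = 3w₀Lx/20 - w₀L²/30 - w₀x³/(6L) = 3·16·12·(48/5)/20 - 16·12²/30 - 16·(48/5)³/(6·12) = 384/125 kN·m
Load 3 — applied couple M₀=17 kN·m at a=24/5 m (b=L-a=36/5):
  M_3 = R_Ax - M_A - M₀  [x>a] with R_A=51/25, M_A=51/25 = (51/25)·(48/5) - (51/25) - 17 = 68/125 kN·m
Load 4 — uniform load w=-9 kN/m over full span:
  M_4 = wLx/2 - wL²/12 - wx²/2 = (-9)·12·(48/5)/2 - (-9)·12²/12 - (-9)·(48/5)²/2 = 108/25 kN·m
Superposition: M = Σ M_i = 3556/625 kN·m ≈ 5.689600 kN·m

M(48/5) = 3556/625 kN·m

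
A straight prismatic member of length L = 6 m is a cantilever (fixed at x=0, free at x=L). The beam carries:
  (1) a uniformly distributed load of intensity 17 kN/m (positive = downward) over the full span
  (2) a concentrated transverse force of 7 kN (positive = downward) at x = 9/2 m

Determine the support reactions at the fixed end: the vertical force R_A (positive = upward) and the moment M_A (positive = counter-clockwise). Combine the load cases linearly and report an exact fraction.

Load 1 — uniform load w=17 kN/m over full span:
  R_A = wL = 17·6 = 102 kN
  M_A = wL²/2 = 17·6²/2 = 306 kN·m
Load 2 — point force P=7 kN at a=9/2 m (b=L-a=3/2):
  R_A = P = 7 kN
  M_A = Pa = 7·(9/2) = 63/2 kN·m
Superposition: R_A = 109 kN, M_A = 675/2 kN·m

R_A = 109 kN, M_A = 675/2 kN·m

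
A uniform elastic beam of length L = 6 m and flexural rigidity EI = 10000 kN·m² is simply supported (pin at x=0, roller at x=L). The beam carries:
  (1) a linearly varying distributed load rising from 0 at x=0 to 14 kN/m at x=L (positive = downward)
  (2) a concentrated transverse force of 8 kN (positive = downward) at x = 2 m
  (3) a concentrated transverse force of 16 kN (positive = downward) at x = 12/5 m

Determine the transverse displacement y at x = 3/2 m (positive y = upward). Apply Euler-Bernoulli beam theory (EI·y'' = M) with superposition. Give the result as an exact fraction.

y(3/2) = -14787391/960000000 m

Load 1 — triangular load w₀=14 kN/m (0→w₀ over full span):
  y_1 = -w₀x(7L⁴-10L²x²+3x⁴)/(360LEI) = -14·(3/2)·(7·6⁴-10·6²·(3/2)²+3·(3/2)⁴)/(360·6·10000) = -20601/2560000 m
Load 2 — point force P=8 kN at a=2 m (b=L-a=4):
  y_2 = -Pbx(L²-b²-x²)/(6LEI)  [x≤a] = -8·4·(3/2)·(6²-4²-(3/2)²)/(6·6·10000) = -71/30000 m
Load 3 — point force P=16 kN at a=12/5 m (b=L-a=18/5):
  y_3 = -Pbx(L²-b²-x²)/(6LEI)  [x≤a] = -16·(18/5)·(3/2)·(6²-(18/5)²-(3/2)²)/(6·6·10000) = -6237/1250000 m
Superposition: y = Σ y_i = -14787391/960000000 m ≈ -0.015404 m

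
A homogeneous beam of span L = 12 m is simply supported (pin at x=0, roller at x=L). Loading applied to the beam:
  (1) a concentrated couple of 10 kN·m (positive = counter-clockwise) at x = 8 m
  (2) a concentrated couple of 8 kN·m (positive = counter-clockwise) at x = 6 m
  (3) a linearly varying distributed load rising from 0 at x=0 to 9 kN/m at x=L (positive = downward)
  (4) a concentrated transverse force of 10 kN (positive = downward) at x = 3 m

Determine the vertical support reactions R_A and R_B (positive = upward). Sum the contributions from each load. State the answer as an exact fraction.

R_A = 27 kN, R_B = 37 kN

Load 1 — applied couple M₀=10 kN·m at a=8 m (b=L-a=4):
  R_A = M₀/L = 10/12 = 5/6 kN
  R_B = -M₀/L = -10/12 = -5/6 kN
Load 2 — applied couple M₀=8 kN·m at a=6 m (b=L-a=6):
  R_A = M₀/L = 8/12 = 2/3 kN
  R_B = -M₀/L = -8/12 = -2/3 kN
Load 3 — triangular load w₀=9 kN/m (0→w₀ over full span):
  R_A = w₀L/6 = 9·12/6 = 18 kN
  R_B = w₀L/3 = 9·12/3 = 36 kN
Load 4 — point force P=10 kN at a=3 m (b=L-a=9):
  R_A = Pb/L = 10·9/12 = 15/2 kN
  R_B = Pa/L = 10·3/12 = 5/2 kN
Superposition: R_A = 27 kN, R_B = 37 kN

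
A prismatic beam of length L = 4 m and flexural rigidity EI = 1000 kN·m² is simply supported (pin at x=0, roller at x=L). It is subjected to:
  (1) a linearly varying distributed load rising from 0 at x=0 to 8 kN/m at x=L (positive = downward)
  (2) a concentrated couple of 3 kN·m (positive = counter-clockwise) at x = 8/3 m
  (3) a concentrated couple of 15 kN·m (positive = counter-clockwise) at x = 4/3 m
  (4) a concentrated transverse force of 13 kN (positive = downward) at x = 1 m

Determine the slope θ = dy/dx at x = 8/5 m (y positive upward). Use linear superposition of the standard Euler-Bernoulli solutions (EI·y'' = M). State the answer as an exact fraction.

Load 1 — triangular load w₀=8 kN/m (0→w₀ over full span):
  θ_1 = -w₀(7L⁴-30L²x²+15x⁴)/(360LEI) = -8·(7·4⁴-30·4²·(8/5)²+15·(8/5)⁴)/(360·4·1000) = -2584/703125 rad
Load 2 — applied couple M₀=3 kN·m at a=8/3 m (b=L-a=4/3):
  θ_2 = (M₀x²/(2L)+C₁)/EI  [x≤a] with C₁=M₀(3b²-L²)/(6L)=-4/3 = (3·(8/5)²/(2·4)+(-4/3))/1000 = -7/18750 rad
Load 3 — applied couple M₀=15 kN·m at a=4/3 m (b=L-a=8/3):
  θ_3 = (M₀x²/(2L)-M₀(x-a)+C₁)/EI  [x>a] with C₁=M₀(3b²-L²)/(6L)=10/3 = (15·(8/5)²/(2·4)-15·((8/5)-(4/3))+(10/3))/1000 = 31/7500 rad
Load 4 — point force P=13 kN at a=1 m (b=L-a=3):
  θ_4 = -Pa(2L²-6Lx+3x²+a²)/(6LEI)  [x>a] = -13·1·(2·4²-6·4·(8/5)+3·(8/5)²+1²)/(6·4·1000) = -247/200000 rad
Superposition: θ = Σ θ_i = -51751/45000000 rad ≈ -0.001150 rad

θ(8/5) = -51751/45000000 rad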